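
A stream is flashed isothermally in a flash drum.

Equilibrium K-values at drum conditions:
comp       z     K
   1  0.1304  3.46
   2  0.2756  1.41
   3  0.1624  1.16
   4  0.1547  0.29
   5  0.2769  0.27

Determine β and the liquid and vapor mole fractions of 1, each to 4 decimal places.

Material balance + equilibrium reduce to Σ zᵢ(Kᵢ−1)/(1+β(Kᵢ−1)) = 0.
g(0) = ΣzᵢKᵢ − 1 = 0.1478 and g(1) = 1 − Σzᵢ/Kᵢ = -0.9322, so a root lies in (0, 1).
Newton–Raphson from β = 0.5:
  β = 0.5000: g = -0.22693, g' = -0.7476 → β = 0.1964
  β = 0.1964: g = -0.01757, g' = -0.7087 → β = 0.1716
  β = 0.1716: g = 0.00024, g' = -0.7285 → β = 0.1720
Converged at β = 0.1720.
Compositions from xᵢ = zᵢ/(1+β(Kᵢ−1)), yᵢ = Kᵢxᵢ:
  1: x = 0.0916, y = 0.3171
  2: x = 0.2574, y = 0.3630
  3: x = 0.1581, y = 0.1833
  4: x = 0.1762, y = 0.0511
  5: x = 0.3166, y = 0.0855

β = 0.1720, x_1 = 0.0916, y_1 = 0.3171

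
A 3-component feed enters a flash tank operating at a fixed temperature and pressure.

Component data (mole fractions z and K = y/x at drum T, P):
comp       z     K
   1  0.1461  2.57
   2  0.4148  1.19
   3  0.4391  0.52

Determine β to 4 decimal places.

β = 0.2514

Iterate (Newton) starting at β = 0.32:
  β = 0.3200: g = -0.02205, g' = -0.3141 → β = 0.2498
  β = 0.2498: g = 0.00052, g' = -0.3301 → β = 0.2514
Converged at β = 0.2514.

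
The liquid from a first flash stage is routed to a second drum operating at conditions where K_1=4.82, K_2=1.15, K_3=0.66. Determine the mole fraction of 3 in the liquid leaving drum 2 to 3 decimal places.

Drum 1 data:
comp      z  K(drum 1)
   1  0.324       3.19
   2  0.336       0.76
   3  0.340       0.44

Drum 1:
Material balance + equilibrium reduce to Σ zᵢ(Kᵢ−1)/(1+ψ₁(Kᵢ−1)) = 0.
Check two-phase: ΣzᵢKᵢ = 1.439 > 1 and Σzᵢ/Kᵢ = 1.316 > 1, so g(0) = 0.439 > 0 and g(1) = -0.316 < 0.
Iterate (Newton) starting at ψ₁ = 0.5:
  ψ₁ = 0.500: g = -0.0174, g' = -0.585 → ψ₁ = 0.470
  ψ₁ = 0.470: g = 0.0002, g' = -0.598 → ψ₁ = 0.471
Converged at ψ₁ = 0.471.
Drum-1 compositions:
  1: x = 0.160, y = 0.509
  2: x = 0.379, y = 0.288
  3: x = 0.462, y = 0.203
Drum-2 feed = drum-1 liquid: z₂ = (0.1596, 0.3788, 0.4617).
Drum 2:
Newton iteration, ψ₂⁰ = 0.5:
  ψ₂ = 0.500: g = 0.0732, g' = -0.360 → ψ₂ = 0.703
  ψ₂ = 0.703: g = 0.0104, g' = -0.270 → ψ₂ = 0.742
  ψ₂ = 0.742: g = 0.0002, g' = -0.261 → ψ₂ = 0.743
Converged at ψ₂ = 0.743.
  1: x = 0.042, y = 0.200
  2: x = 0.341, y = 0.392
  3: x = 0.618, y = 0.408

x_3 (drum 2) = 0.618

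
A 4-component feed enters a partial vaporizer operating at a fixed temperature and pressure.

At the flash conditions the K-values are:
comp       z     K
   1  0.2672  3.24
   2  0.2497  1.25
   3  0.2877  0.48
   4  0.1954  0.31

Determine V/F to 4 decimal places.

V/F = 0.3961

Rachford–Rice: g(V/F) = Σ zᵢ(Kᵢ−1)/(1+V/F(Kᵢ−1)) = 0.
g(0) = ΣzᵢKᵢ − 1 = 0.3765 and g(1) = 1 − Σzᵢ/Kᵢ = -0.5119, so a root lies in (0, 1).
Newton–Raphson from V/F = 0.6:
  V/F = 0.6000: g = -0.13790, g' = -0.6911 → V/F = 0.4005
  V/F = 0.4005: g = -0.00300, g' = -0.6872 → V/F = 0.3961
Converged at V/F = 0.3961.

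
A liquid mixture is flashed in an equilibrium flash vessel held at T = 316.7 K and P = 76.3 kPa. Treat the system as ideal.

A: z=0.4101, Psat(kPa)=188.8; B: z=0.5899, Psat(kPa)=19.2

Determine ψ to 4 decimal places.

ψ = 0.1479

Raoult's law: Kᵢ = Pᵢˢᵃᵗ/P = Pᵢˢᵃᵗ/76.3.
  K_A = 188.8/76.3 = 2.474443, K_B = 19.2/76.3 = 0.251638
Iterate (Newton) starting at ψ = 0.5:
  ψ = 0.5000: g = -0.35734, g' = -1.1390 → ψ = 0.1863
  ψ = 0.1863: g = -0.03857, g' = -0.9948 → ψ = 0.1475
  ψ = 0.1475: g = 0.00043, g' = -1.0189 → ψ = 0.1479
Converged at ψ = 0.1479.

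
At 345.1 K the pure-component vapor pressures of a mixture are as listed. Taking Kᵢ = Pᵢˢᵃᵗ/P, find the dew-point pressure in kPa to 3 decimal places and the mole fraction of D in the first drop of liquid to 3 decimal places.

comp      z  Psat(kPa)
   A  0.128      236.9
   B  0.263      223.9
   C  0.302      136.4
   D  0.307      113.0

At the dew point ψ → 1, so Σzᵢ/Kᵢ = 1 with Kᵢ = Pᵢˢᵃᵗ/P ⇒ 1/P = Σzᵢ/Pᵢˢᵃᵗ.
1/P = 0.128/236.9 + 0.263/223.9 + 0.302/136.4 + 0.307/113.0 = 0.006646 ⇒ P = 150.470 kPa
xᵢ = zᵢP/Pᵢˢᵃᵗ ⇒ x_D = 0.307·150.470/113.0 = 0.409

Pdew = 150.470 kPa, x_D = 0.409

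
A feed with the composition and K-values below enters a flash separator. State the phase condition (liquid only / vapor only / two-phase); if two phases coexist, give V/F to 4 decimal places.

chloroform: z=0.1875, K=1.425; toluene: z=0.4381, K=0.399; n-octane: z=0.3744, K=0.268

liquid only

ΣzᵢKᵢ = 0.5423; Σzᵢ/Kᵢ = 2.6266.
Since ΣzᵢKᵢ < 1 the mixture is below its bubble point — single liquid phase.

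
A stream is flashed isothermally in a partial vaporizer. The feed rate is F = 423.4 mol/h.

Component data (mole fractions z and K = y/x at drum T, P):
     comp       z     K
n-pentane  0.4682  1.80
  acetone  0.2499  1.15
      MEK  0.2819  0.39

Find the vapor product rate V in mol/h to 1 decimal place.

V = 270.8 mol/h

Rachford–Rice: g(V/F) = Σ zᵢ(Kᵢ−1)/(1+V/F(Kᵢ−1)) = 0.
Feasibility: ΣzᵢKᵢ = 1.2401, Σzᵢ/Kᵢ = 1.2002 — both > 1, two phases present.
Newton–Raphson from V/F = 0.61:
  V/F = 0.6100: g = 0.01220, g' = -0.4061 → V/F = 0.6400
  V/F = 0.6400: g = -0.00018, g' = -0.4180 → V/F = 0.6396
Converged at V/F = 0.6396.
Then V = V/F·F = 0.6396·423.4 = 270.8 mol/h and L = F − V = 152.6 mol/h.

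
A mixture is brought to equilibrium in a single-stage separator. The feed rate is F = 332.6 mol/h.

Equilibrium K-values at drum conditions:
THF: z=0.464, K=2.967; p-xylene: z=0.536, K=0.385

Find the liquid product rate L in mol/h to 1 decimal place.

L = 172.3 mol/h

Material balance + equilibrium reduce to Σ zᵢ(Kᵢ−1)/(1+β(Kᵢ−1)) = 0.
Check two-phase: ΣzᵢKᵢ = 1.583 > 1 and Σzᵢ/Kᵢ = 1.549 > 1, so g(0) = 0.583 > 0 and g(1) = -0.549 < 0.
Newton–Raphson from β = 0.5:
  β = 0.500: g = -0.0159, g' = -0.879 → β = 0.482
Converged at β = 0.482.
Then V = β·F = 0.4820·332.6 = 160.3 mol/h and L = F − V = 172.3 mol/h.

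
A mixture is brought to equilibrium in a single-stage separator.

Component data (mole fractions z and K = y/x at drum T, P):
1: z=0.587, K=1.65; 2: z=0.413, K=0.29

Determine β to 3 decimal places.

β = 0.191

Binary case is linear: z₁(K₁−1)(1+β(K₂−1)) + z₂(K₂−1)(1+β(K₁−1)) = 0
⇒ β = [z₁(K₁−1)+z₂(K₂−1)] / [−(K₁−1)(K₂−1)] = 0.0883/0.4615 = 0.191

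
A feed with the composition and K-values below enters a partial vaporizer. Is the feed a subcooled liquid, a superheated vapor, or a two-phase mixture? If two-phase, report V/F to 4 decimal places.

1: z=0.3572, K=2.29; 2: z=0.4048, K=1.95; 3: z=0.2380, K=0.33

two-phase, V/F = 0.9202

ΣzᵢKᵢ = 1.6859; Σzᵢ/Kᵢ = 1.0848.
Both exceed 1, so a two-phase solution exists.
Material balance + equilibrium reduce to Σ zᵢ(Kᵢ−1)/(1+ψ(Kᵢ−1)) = 0.
Iterate (Newton) starting at ψ = 0.5:
  ψ = 0.5000: g = 0.30104, g' = -0.6292 → ψ = 0.9785
  ψ = 0.9785: g = -0.05999, g' = -1.1149 → ψ = 0.9247
  ψ = 0.9247: g = -0.00425, g' = -0.9652 → ψ = 0.9203
  ψ = 0.9203: g = -0.00002, g' = -0.9550 → ψ = 0.9202
Converged at ψ = 0.9202.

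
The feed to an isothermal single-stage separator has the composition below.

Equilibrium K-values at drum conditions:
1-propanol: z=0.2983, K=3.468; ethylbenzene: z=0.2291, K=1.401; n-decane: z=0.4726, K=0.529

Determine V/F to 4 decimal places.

Material balance + equilibrium reduce to Σ zᵢ(Kᵢ−1)/(1+V/F(Kᵢ−1)) = 0.
Check two-phase: ΣzᵢKᵢ = 1.6055 > 1 and Σzᵢ/Kᵢ = 1.1429 > 1, so g(0) = 0.6055 > 0 and g(1) = -0.1429 < 0.
Newton iteration, V/F⁰ = 0.39:
  V/F = 0.3900: g = 0.18189, g' = -0.6566 → V/F = 0.6670
  V/F = 0.6670: g = 0.02614, g' = -0.5053 → V/F = 0.7187
  V/F = 0.7187: g = 0.00021, g' = -0.4980 → V/F = 0.7192
Converged at V/F = 0.7192.

V/F = 0.7192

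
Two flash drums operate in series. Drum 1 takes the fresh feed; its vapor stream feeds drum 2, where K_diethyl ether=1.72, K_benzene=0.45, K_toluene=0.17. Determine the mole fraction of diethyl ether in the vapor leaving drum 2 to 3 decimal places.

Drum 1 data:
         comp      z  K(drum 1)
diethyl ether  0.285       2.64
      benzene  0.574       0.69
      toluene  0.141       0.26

y_diethyl ether (drum 2) = 0.767

Drum 1:
Rachford–Rice: g(ψ₁) = Σ zᵢ(Kᵢ−1)/(1+ψ₁(Kᵢ−1)) = 0.
Check two-phase: ΣzᵢKᵢ = 1.185 > 1 and Σzᵢ/Kᵢ = 1.482 > 1, so g(0) = 0.185 > 0 and g(1) = -0.482 < 0.
Iterate (Newton) starting at ψ₁ = 0.5:
  ψ₁ = 0.500: g = -0.1194, g' = -0.503 → ψ₁ = 0.263
  ψ₁ = 0.263: g = 0.0034, g' = -0.559 → ψ₁ = 0.269
Converged at ψ₁ = 0.269.
Drum-1 compositions:
  diethyl ether: x = 0.198, y = 0.522
  benzene: x = 0.626, y = 0.432
  toluene: x = 0.176, y = 0.046
Drum-2 feed = drum-1 vapor: z₂ = (0.5222, 0.4321, 0.0458).
Drum 2:
Material balance + equilibrium reduce to Σ zᵢ(Kᵢ−1)/(1+ψ₂(Kᵢ−1)) = 0.
g(0) = ΣzᵢKᵢ − 1 = 0.100 and g(1) = 1 − Σzᵢ/Kᵢ = -0.533, so a root lies in (0, 1).
Iterate (Newton) starting at ψ₂ = 0.5:
  ψ₂ = 0.500: g = -0.1163, g' = -0.487 → ψ₂ = 0.261
  ψ₂ = 0.261: g = -0.0096, g' = -0.421 → ψ₂ = 0.239
  ψ₂ = 0.239: g = -0.0000, g' = -0.419 → ψ₂ = 0.238
Converged at ψ₂ = 0.238.
  diethyl ether: x = 0.446, y = 0.767
  benzene: x = 0.497, y = 0.224
  toluene: x = 0.057, y = 0.010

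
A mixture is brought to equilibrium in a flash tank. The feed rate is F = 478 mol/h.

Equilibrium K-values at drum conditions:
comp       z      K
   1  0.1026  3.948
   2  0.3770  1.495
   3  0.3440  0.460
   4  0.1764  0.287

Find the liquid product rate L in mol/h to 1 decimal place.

L = 378.8 mol/h

Let ψ = V/F and solve Σ zᵢ(Kᵢ−1)/(1+ψ(Kᵢ−1)) = 0.
g(0) = ΣzᵢKᵢ − 1 = 0.1775 and g(1) = 1 − Σzᵢ/Kᵢ = -0.6406, so a root lies in (0, 1).
Newton–Raphson from ψ = 0.45:
  ψ = 0.4500: g = -0.14796, g' = -0.5960 → ψ = 0.2017
  ψ = 0.2017: g = 0.00396, g' = -0.6757 → ψ = 0.2076
Converged at ψ = 0.2076.
Then V = ψ·F = 0.2076·478 = 99.2 mol/h and L = F − V = 378.8 mol/h.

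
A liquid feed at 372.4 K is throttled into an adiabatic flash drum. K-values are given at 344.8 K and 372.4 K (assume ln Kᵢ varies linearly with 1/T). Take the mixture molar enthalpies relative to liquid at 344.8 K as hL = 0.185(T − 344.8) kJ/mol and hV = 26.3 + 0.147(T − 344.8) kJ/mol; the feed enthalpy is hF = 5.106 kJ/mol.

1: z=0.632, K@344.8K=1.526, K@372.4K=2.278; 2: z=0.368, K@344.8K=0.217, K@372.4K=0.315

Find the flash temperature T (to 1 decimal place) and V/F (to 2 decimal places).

T = 347.0 K, V/F = 0.18

Adiabatic flash: solve Rachford–Rice at each trial T, then check hF = ψ·hV(T) + (1−ψ)·hL(T).
  T = 344.8 K: K = (1.526, 0.217), RR gives ψ = 0.108, H_out = 2.828 kJ/mol
  T = 372.4 K: K = (2.278, 0.315), RR gives ψ = 0.635, H_out = 21.132 kJ/mol
  T = 358.6 K: K = (1.879, 0.263), RR gives ψ = 0.439, H_out = 13.874 kJ/mol
  T = 351.7 K: K = (1.697, 0.239), RR gives ψ = 0.303, H_out = 9.162 kJ/mol
  T = 348.2 K: K = (1.609, 0.228), RR gives ψ = 0.214, H_out = 6.230 kJ/mol
  T = 346.5 K: K = (1.567, 0.222), RR gives ψ = 0.164, H_out = 4.611 kJ/mol
Linear interpolation between T = 346.5 (H_out = 4.611) and T = 348.2 (H_out = 6.230) on hF = 5.106 gives T ≈ 347.0 K, at which ψ = 0.18.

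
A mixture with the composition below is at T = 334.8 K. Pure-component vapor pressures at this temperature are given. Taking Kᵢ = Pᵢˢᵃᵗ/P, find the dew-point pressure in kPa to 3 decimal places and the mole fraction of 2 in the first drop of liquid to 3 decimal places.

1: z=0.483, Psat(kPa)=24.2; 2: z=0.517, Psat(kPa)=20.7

Pdew = 22.255 kPa, x_2 = 0.556

At the dew point ψ → 1, so Σzᵢ/Kᵢ = 1 with Kᵢ = Pᵢˢᵃᵗ/P ⇒ 1/P = Σzᵢ/Pᵢˢᵃᵗ.
1/P = 0.483/24.2 + 0.517/20.7 = 0.044935 ⇒ P = 22.255 kPa
xᵢ = zᵢP/Pᵢˢᵃᵗ ⇒ x_2 = 0.517·22.255/20.7 = 0.556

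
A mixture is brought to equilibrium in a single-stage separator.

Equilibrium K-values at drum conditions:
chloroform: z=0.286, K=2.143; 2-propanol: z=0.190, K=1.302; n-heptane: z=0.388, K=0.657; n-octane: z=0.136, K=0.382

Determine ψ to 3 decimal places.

Newton iteration, ψ⁰ = 0.5:
  ψ = 0.500: g = -0.0244, g' = -0.340 → ψ = 0.428
Converged at ψ = 0.428.

ψ = 0.428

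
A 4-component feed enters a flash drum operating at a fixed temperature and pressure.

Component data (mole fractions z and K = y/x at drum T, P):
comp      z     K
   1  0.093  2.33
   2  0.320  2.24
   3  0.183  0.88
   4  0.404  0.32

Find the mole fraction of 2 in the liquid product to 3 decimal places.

Newton–Raphson from ψ = 0.5:
  ψ = 0.500: g = -0.1204, g' = -0.679 → ψ = 0.323
  ψ = 0.323: g = -0.0048, g' = -0.641 → ψ = 0.315
Converged at ψ = 0.315.
Compositions from xᵢ = zᵢ/(1+ψ(Kᵢ−1)), yᵢ = Kᵢxᵢ:
  1: x = 0.066, y = 0.153
  2: x = 0.230, y = 0.515
  3: x = 0.190, y = 0.167
  4: x = 0.514, y = 0.165

x_2 = 0.230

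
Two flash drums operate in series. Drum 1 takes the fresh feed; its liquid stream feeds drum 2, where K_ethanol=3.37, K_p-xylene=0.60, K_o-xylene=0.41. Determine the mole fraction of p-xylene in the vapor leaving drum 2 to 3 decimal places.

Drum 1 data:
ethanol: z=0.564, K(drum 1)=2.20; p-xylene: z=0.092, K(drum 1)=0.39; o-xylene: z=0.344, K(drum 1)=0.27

y_p-xylene (drum 2) = 0.090

Drum 1:
Rachford–Rice: g(ψ₁) = Σ zᵢ(Kᵢ−1)/(1+ψ₁(Kᵢ−1)) = 0.
Feasibility: ΣzᵢKᵢ = 1.370, Σzᵢ/Kᵢ = 1.766 — both > 1, two phases present.
Iterate (Newton) starting at ψ₁ = 0.5:
  ψ₁ = 0.500: g = -0.0532, g' = -0.843 → ψ₁ = 0.437
  ψ₁ = 0.437: g = -0.0012, g' = -0.808 → ψ₁ = 0.435
Converged at ψ₁ = 0.435.
Drum-1 compositions:
  ethanol: x = 0.370, y = 0.815
  p-xylene: x = 0.125, y = 0.049
  o-xylene: x = 0.504, y = 0.136
Drum-2 feed = drum-1 liquid: z₂ = (0.3704, 0.1253, 0.5043).
Drum 2:
Let ψ₂ = V/F and solve Σ zᵢ(Kᵢ−1)/(1+ψ₂(Kᵢ−1)) = 0.
Feasibility: ΣzᵢKᵢ = 1.530, Σzᵢ/Kᵢ = 1.549 — both > 1, two phases present.
Newton iteration, ψ₂⁰ = 0.5:
  ψ₂ = 0.500: g = -0.0828, g' = -0.820 → ψ₂ = 0.399
  ψ₂ = 0.399: g = 0.0025, g' = -0.878 → ψ₂ = 0.402
Converged at ψ₂ = 0.402.
  ethanol: x = 0.190, y = 0.639
  p-xylene: x = 0.149, y = 0.090
  o-xylene: x = 0.661, y = 0.271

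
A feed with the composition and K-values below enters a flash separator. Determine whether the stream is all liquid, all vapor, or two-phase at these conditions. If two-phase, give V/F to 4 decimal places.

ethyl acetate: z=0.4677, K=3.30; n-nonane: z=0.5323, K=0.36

ΣzᵢKᵢ = 1.7350; Σzᵢ/Kᵢ = 1.6203.
Both exceed 1, so a two-phase solution exists.
Binary case is linear: z₁(K₁−1)(1+ψ(K₂−1)) + z₂(K₂−1)(1+ψ(K₁−1)) = 0
⇒ ψ = [z₁(K₁−1)+z₂(K₂−1)] / [−(K₁−1)(K₂−1)] = 0.73504/1.47200 = 0.4993

two-phase, V/F = 0.4993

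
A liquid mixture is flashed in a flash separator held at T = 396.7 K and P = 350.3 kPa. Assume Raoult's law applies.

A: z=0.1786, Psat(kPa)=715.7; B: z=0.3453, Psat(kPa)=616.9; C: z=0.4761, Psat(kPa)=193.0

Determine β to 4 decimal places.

β = 0.6068

Raoult's law: Kᵢ = Pᵢˢᵃᵗ/P = Pᵢˢᵃᵗ/350.3.
  K_A = 715.7/350.3 = 2.043106, K_B = 616.9/350.3 = 1.761062, K_C = 193.0/350.3 = 0.550956
Material balance + equilibrium reduce to Σ zᵢ(Kᵢ−1)/(1+β(Kᵢ−1)) = 0.
g(0) = ΣzᵢKᵢ − 1 = 0.2353 and g(1) = 1 − Σzᵢ/Kᵢ = -0.1476, so a root lies in (0, 1).
Newton iteration, β⁰ = 0.54:
  β = 0.5400: g = 0.02320, g' = -0.3473 → β = 0.6068
Converged at β = 0.6068.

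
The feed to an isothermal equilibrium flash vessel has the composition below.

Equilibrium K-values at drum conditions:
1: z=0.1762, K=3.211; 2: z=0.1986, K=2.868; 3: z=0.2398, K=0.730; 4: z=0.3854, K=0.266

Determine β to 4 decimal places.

β = 0.3411

Newton iteration, β⁰ = 0.5:
  β = 0.5000: g = -0.14489, g' = -0.9211 → β = 0.3427
  β = 0.3427: g = -0.00148, g' = -0.9283 → β = 0.3411
Converged at β = 0.3411.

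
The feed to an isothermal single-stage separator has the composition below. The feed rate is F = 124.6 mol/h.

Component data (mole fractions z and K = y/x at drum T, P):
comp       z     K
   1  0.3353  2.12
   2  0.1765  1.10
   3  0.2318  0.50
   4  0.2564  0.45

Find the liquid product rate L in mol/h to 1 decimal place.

Let ψ = V/F and solve Σ zᵢ(Kᵢ−1)/(1+ψ(Kᵢ−1)) = 0.
Feasibility: ΣzᵢKᵢ = 1.1363, Σzᵢ/Kᵢ = 1.3520 — both > 1, two phases present.
Iterate (Newton) starting at ψ = 0.37:
  ψ = 0.3700: g = -0.03673, g' = -0.4214 → ψ = 0.2828
  ψ = 0.2828: g = 0.00037, g' = -0.4316 → ψ = 0.2837
Converged at ψ = 0.2837.
Then V = ψ·F = 0.2837·124.6 = 35.3 mol/h and L = F − V = 89.3 mol/h.

L = 89.3 mol/h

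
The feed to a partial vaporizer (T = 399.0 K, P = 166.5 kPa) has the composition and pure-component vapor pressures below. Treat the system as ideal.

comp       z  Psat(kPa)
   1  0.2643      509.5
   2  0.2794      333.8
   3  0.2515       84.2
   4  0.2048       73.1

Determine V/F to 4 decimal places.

Raoult's law: Kᵢ = Pᵢˢᵃᵗ/P = Pᵢˢᵃᵗ/166.5.
  K_1 = 509.5/166.5 = 3.060060, K_2 = 333.8/166.5 = 2.004805, K_3 = 84.2/166.5 = 0.505706, K_4 = 73.1/166.5 = 0.439039
Material balance + equilibrium reduce to Σ zᵢ(Kᵢ−1)/(1+V/F(Kᵢ−1)) = 0.
Feasibility: ΣzᵢKᵢ = 1.5860, Σzᵢ/Kᵢ = 1.1895 — both > 1, two phases present.
Newton iteration, V/F⁰ = 0.5:
  V/F = 0.5000: g = 0.13028, g' = -0.6300 → V/F = 0.7068
  V/F = 0.7068: g = 0.00443, g' = -0.6045 → V/F = 0.7141
Converged at V/F = 0.7141.

V/F = 0.7141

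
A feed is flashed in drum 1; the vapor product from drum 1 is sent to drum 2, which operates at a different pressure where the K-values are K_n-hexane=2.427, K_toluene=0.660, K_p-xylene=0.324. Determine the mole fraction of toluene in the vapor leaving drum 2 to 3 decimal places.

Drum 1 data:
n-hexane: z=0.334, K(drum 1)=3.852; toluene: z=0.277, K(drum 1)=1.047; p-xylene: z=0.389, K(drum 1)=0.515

Drum 1:
Rachford–Rice: g(ψ₁) = Σ zᵢ(Kᵢ−1)/(1+ψ₁(Kᵢ−1)) = 0.
g(0) = ΣzᵢKᵢ − 1 = 0.777 and g(1) = 1 − Σzᵢ/Kᵢ = -0.107, so a root lies in (0, 1).
Newton–Raphson from ψ₁ = 0.69:
  ψ₁ = 0.690: g = 0.0500, g' = -0.516 → ψ₁ = 0.787
  ψ₁ = 0.787: g = 0.0010, g' = -0.498 → ψ₁ = 0.789
Converged at ψ₁ = 0.789.
Drum-1 compositions:
  n-hexane: x = 0.103, y = 0.396
  toluene: x = 0.267, y = 0.280
  p-xylene: x = 0.630, y = 0.325
Drum-2 feed = drum-1 vapor: z₂ = (0.3958, 0.2796, 0.3245).
Drum 2:
Let ψ₂ = V/F and solve Σ zᵢ(Kᵢ−1)/(1+ψ₂(Kᵢ−1)) = 0.
g(0) = ΣzᵢKᵢ − 1 = 0.250 and g(1) = 1 − Σzᵢ/Kᵢ = -0.588, so a root lies in (0, 1).
Iterate (Newton) starting at ψ₂ = 0.41:
  ψ₂ = 0.410: g = -0.0576, g' = -0.648 → ψ₂ = 0.321
  ψ₂ = 0.321: g = 0.0004, g' = -0.662 → ψ₂ = 0.322
Converged at ψ₂ = 0.322.
  n-hexane: x = 0.271, y = 0.658
  toluene: x = 0.314, y = 0.207
  p-xylene: x = 0.415, y = 0.134

y_toluene (drum 2) = 0.207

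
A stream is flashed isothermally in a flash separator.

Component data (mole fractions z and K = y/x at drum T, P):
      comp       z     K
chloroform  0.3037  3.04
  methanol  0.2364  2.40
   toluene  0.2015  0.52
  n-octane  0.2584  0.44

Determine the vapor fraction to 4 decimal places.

ψ = 0.7586

Iterate (Newton) starting at ψ = 0.55:
  ψ = 0.5500: g = 0.13842, g' = -0.6835 → ψ = 0.7525
  ψ = 0.7525: g = 0.00404, g' = -0.6624 → ψ = 0.7586
Converged at ψ = 0.7586.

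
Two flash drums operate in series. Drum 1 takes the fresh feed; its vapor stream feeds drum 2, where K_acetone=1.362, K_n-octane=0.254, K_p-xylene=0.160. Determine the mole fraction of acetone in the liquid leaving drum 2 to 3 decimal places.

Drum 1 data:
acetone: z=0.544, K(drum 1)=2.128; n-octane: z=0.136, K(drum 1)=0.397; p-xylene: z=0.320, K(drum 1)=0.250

x_acetone (drum 2) = 0.690

Drum 1:
Material balance + equilibrium reduce to Σ zᵢ(Kᵢ−1)/(1+ψ₁(Kᵢ−1)) = 0.
g(0) = ΣzᵢKᵢ − 1 = 0.292 and g(1) = 1 − Σzᵢ/Kᵢ = -0.878, so a root lies in (0, 1).
Iterate (Newton) starting at ψ₁ = 0.5:
  ψ₁ = 0.500: g = -0.1091, g' = -0.845 → ψ₁ = 0.371
  ψ₁ = 0.371: g = -0.0055, g' = -0.772 → ψ₁ = 0.364
Converged at ψ₁ = 0.364.
Drum-1 compositions:
  acetone: x = 0.386, y = 0.821
  n-octane: x = 0.174, y = 0.069
  p-xylene: x = 0.440, y = 0.110
Drum-2 feed = drum-1 vapor: z₂ = (0.8208, 0.0692, 0.1100).
Drum 2:
Rachford–Rice: g(ψ₂) = Σ zᵢ(Kᵢ−1)/(1+ψ₂(Kᵢ−1)) = 0.
Check two-phase: ΣzᵢKᵢ = 1.153 > 1 and Σzᵢ/Kᵢ = 1.563 > 1, so g(0) = 0.153 > 0 and g(1) = -0.563 < 0.
Iterate (Newton) starting at ψ₂ = 0.38:
  ψ₂ = 0.380: g = 0.0535, g' = -0.326 → ψ₂ = 0.544
  ψ₂ = 0.544: g = -0.0088, g' = -0.448 → ψ₂ = 0.524
Converged at ψ₂ = 0.524.
  acetone: x = 0.690, y = 0.940
  n-octane: x = 0.114, y = 0.029
  p-xylene: x = 0.196, y = 0.031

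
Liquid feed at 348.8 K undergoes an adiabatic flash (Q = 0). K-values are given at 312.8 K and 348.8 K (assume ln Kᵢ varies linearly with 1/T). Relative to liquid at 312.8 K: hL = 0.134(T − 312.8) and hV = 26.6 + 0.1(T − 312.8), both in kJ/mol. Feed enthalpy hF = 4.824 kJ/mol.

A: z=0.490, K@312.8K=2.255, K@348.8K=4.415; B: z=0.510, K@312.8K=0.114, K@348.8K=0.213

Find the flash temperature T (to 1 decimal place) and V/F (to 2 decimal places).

T = 314.5 K, V/F = 0.17

Adiabatic flash: solve Rachford–Rice at each trial T, then check hF = ψ·hV(T) + (1−ψ)·hL(T).
  T = 312.8 K: K = (2.255, 0.114), RR gives ψ = 0.147, H_out = 3.901 kJ/mol
  T = 348.8 K: K = (4.415, 0.213), RR gives ψ = 0.473, H_out = 16.834 kJ/mol
  T = 330.8 K: K = (3.213, 0.158), RR gives ψ = 0.352, H_out = 11.557 kJ/mol
  T = 321.8 K: K = (2.705, 0.135), RR gives ψ = 0.267, H_out = 8.238 kJ/mol
  T = 317.3 K: K = (2.473, 0.124), RR gives ψ = 0.213, H_out = 6.244 kJ/mol
  T = 315.1 K: K = (2.365, 0.119), RR gives ψ = 0.183, H_out = 5.151 kJ/mol
Linear interpolation between T = 312.8 (H_out = 3.901) and T = 315.1 (H_out = 5.151) on hF = 4.824 gives T ≈ 314.5 K, at which ψ = 0.17.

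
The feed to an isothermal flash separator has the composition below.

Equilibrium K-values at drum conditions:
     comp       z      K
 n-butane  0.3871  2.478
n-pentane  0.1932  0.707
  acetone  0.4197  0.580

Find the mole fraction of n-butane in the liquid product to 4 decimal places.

Rachford–Rice: g(ψ) = Σ zᵢ(Kᵢ−1)/(1+ψ(Kᵢ−1)) = 0.
Feasibility: ΣzᵢKᵢ = 1.3393, Σzᵢ/Kᵢ = 1.1531 — both > 1, two phases present.
Newton–Raphson from ψ = 0.5:
  ψ = 0.5000: g = 0.03955, g' = -0.4210 → ψ = 0.5939
  ψ = 0.5939: g = 0.00128, g' = -0.3955 → ψ = 0.5972
Converged at ψ = 0.5972.
Compositions from xᵢ = zᵢ/(1+ψ(Kᵢ−1)), yᵢ = Kᵢxᵢ:
  n-butane: x = 0.2056, y = 0.5095
  n-pentane: x = 0.2342, y = 0.1656
  acetone: x = 0.5602, y = 0.3249

x_n-butane = 0.2056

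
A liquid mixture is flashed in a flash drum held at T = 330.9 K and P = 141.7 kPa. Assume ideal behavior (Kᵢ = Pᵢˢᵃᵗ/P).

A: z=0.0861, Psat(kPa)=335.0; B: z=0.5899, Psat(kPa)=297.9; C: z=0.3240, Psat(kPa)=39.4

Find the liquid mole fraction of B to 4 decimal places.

x_B = 0.3436

Raoult's law: Kᵢ = Pᵢˢᵃᵗ/P = Pᵢˢᵃᵗ/141.7.
  K_A = 335.0/141.7 = 2.364150, K_B = 297.9/141.7 = 2.102329, K_C = 39.4/141.7 = 0.278052
Material balance + equilibrium reduce to Σ zᵢ(Kᵢ−1)/(1+β(Kᵢ−1)) = 0.
Check two-phase: ΣzᵢKᵢ = 1.5338 > 1 and Σzᵢ/Kᵢ = 1.4823 > 1, so g(0) = 0.5338 > 0 and g(1) = -0.4823 < 0.
Newton–Raphson from β = 0.5:
  β = 0.5000: g = 0.12299, g' = -0.7681 → β = 0.6601
  β = 0.6601: g = -0.00871, g' = -0.9009 → β = 0.6505
  β = 0.6505: g = -0.00006, g' = -0.8884 → β = 0.6504
Converged at β = 0.6504.
Compositions from xᵢ = zᵢ/(1+β(Kᵢ−1)), yᵢ = Kᵢxᵢ:
  A: x = 0.0456, y = 0.1079
  B: x = 0.3436, y = 0.7223
  C: x = 0.6108, y = 0.1698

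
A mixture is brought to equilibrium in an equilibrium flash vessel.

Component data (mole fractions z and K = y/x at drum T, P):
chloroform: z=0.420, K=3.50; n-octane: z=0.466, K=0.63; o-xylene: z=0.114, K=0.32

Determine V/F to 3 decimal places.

Rachford–Rice: g(V/F) = Σ zᵢ(Kᵢ−1)/(1+V/F(Kᵢ−1)) = 0.
Check two-phase: ΣzᵢKᵢ = 1.800 > 1 and Σzᵢ/Kᵢ = 1.216 > 1, so g(0) = 0.800 > 0 and g(1) = -0.216 < 0.
Newton iteration, V/F⁰ = 0.4:
  V/F = 0.400: g = 0.2161, g' = -0.844 → V/F = 0.656
  V/F = 0.656: g = 0.0300, g' = -0.660 → V/F = 0.702
Converged at V/F = 0.702.

V/F = 0.702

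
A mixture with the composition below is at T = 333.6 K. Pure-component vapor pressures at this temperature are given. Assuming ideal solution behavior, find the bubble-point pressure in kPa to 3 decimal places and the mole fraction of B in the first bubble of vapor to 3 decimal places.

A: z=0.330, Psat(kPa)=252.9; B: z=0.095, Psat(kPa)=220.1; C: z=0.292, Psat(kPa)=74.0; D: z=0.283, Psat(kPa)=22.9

Pbub = 132.455 kPa, y_B = 0.158

At the bubble point ψ → 0, so ΣzᵢKᵢ = 1 with Kᵢ = Pᵢˢᵃᵗ/P ⇒ P = ΣzᵢPᵢˢᵃᵗ.
P = 0.330·252.9 + 0.095·220.1 + 0.292·74.0 + 0.283·22.9 = 132.455 kPa
yᵢ = zᵢPᵢˢᵃᵗ/P ⇒ y_B = 0.095·220.1/132.455 = 0.158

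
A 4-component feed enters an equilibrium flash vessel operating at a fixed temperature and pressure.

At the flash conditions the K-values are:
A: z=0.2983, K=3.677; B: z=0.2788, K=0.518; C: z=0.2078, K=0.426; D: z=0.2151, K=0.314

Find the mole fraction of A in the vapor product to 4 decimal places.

y_A = 0.6492

Rachford–Rice: g(ψ) = Σ zᵢ(Kᵢ−1)/(1+ψ(Kᵢ−1)) = 0.
Feasibility: ΣzᵢKᵢ = 1.3973, Σzᵢ/Kᵢ = 1.7922 — both > 1, two phases present.
Newton iteration, ψ⁰ = 0.5:
  ψ = 0.5000: g = -0.22746, g' = -0.8725 → ψ = 0.2393
  ψ = 0.2393: g = 0.02001, g' = -1.1138 → ψ = 0.2573
  ψ = 0.2573: g = 0.00033, g' = -1.0775 → ψ = 0.2576
Converged at ψ = 0.2576.
Compositions from xᵢ = zᵢ/(1+ψ(Kᵢ−1)), yᵢ = Kᵢxᵢ:
  A: x = 0.1766, y = 0.6492
  B: x = 0.3183, y = 0.1649
  C: x = 0.2439, y = 0.1039
  D: x = 0.2613, y = 0.0820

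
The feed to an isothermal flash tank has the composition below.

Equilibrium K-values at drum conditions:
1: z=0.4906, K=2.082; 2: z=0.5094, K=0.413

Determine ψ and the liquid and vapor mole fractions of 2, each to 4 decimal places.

ψ = 0.3650, x_2 = 0.6483, y_2 = 0.2677

Material balance + equilibrium reduce to Σ zᵢ(Kᵢ−1)/(1+ψ(Kᵢ−1)) = 0.
Feasibility: ΣzᵢKᵢ = 1.2318, Σzᵢ/Kᵢ = 1.4691 — both > 1, two phases present.
Iterate (Newton) starting at ψ = 0.5:
  ψ = 0.5000: g = -0.07877, g' = -0.5935 → ψ = 0.3673
  ψ = 0.3673: g = -0.00134, g' = -0.5794 → ψ = 0.3650
Converged at ψ = 0.3650.
Compositions from xᵢ = zᵢ/(1+ψ(Kᵢ−1)), yᵢ = Kᵢxᵢ:
  1: x = 0.3517, y = 0.7323
  2: x = 0.6483, y = 0.2677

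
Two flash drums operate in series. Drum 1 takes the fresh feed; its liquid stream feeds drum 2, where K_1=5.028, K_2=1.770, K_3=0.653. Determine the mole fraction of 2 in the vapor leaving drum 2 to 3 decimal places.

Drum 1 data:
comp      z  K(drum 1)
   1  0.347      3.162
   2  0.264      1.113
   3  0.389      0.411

y_2 (drum 2) = 0.281

Drum 1:
Material balance + equilibrium reduce to Σ zᵢ(Kᵢ−1)/(1+ψ₁(Kᵢ−1)) = 0.
Feasibility: ΣzᵢKᵢ = 1.551, Σzᵢ/Kᵢ = 1.293 — both > 1, two phases present.
Newton iteration, ψ₁⁰ = 0.64:
  ψ₁ = 0.640: g = -0.0252, g' = -0.636 → ψ₁ = 0.600
Converged at ψ₁ = 0.600.
Drum-1 compositions:
  1: x = 0.151, y = 0.478
  2: x = 0.247, y = 0.275
  3: x = 0.602, y = 0.247
Drum-2 feed = drum-1 liquid: z₂ = (0.1510, 0.2472, 0.6018).
Drum 2:
Rachford–Rice: g(ψ₂) = Σ zᵢ(Kᵢ−1)/(1+ψ₂(Kᵢ−1)) = 0.
g(0) = ΣzᵢKᵢ − 1 = 0.590 and g(1) = 1 − Σzᵢ/Kᵢ = -0.091, so a root lies in (0, 1).
Iterate (Newton) starting at ψ₂ = 0.5:
  ψ₂ = 0.500: g = 0.0866, g' = -0.452 → ψ₂ = 0.692
  ψ₂ = 0.692: g = 0.0102, g' = -0.359 → ψ₂ = 0.720
Converged at ψ₂ = 0.720.
  1: x = 0.039, y = 0.195
  2: x = 0.159, y = 0.281
  3: x = 0.802, y = 0.524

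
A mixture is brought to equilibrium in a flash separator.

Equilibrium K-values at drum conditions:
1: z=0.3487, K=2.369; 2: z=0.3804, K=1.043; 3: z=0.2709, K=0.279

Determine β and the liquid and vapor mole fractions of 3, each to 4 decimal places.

Material balance + equilibrium reduce to Σ zᵢ(Kᵢ−1)/(1+β(Kᵢ−1)) = 0.
Check two-phase: ΣzᵢKᵢ = 1.2984 > 1 and Σzᵢ/Kᵢ = 1.4829 > 1, so g(0) = 0.2984 > 0 and g(1) = -0.4829 < 0.
Newton iteration, β⁰ = 0.41:
  β = 0.4100: g = 0.04454, g' = -0.5526 → β = 0.4906
  β = 0.4906: g = -0.00063, g' = -0.5717 → β = 0.4895
Converged at β = 0.4895.
Compositions from xᵢ = zᵢ/(1+β(Kᵢ−1)), yᵢ = Kᵢxᵢ:
  1: x = 0.2088, y = 0.4946
  2: x = 0.3726, y = 0.3886
  3: x = 0.4187, y = 0.1168

β = 0.4895, x_3 = 0.4187, y_3 = 0.1168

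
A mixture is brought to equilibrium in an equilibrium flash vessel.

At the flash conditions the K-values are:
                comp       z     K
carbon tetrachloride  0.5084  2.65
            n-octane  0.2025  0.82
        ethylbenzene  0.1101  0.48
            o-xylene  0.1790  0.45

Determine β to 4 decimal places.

Let β = V/F and solve Σ zᵢ(Kᵢ−1)/(1+β(Kᵢ−1)) = 0.
Feasibility: ΣzᵢKᵢ = 1.6467, Σzᵢ/Kᵢ = 1.0660 — both > 1, two phases present.
Newton iteration, β⁰ = 0.5:
  β = 0.5000: g = 0.20643, g' = -0.5809 → β = 0.8554
  β = 0.8554: g = 0.01576, g' = -0.5369 → β = 0.8847
  β = 0.8847: g = -0.00012, g' = -0.5456 → β = 0.8845
Converged at β = 0.8845.

β = 0.8845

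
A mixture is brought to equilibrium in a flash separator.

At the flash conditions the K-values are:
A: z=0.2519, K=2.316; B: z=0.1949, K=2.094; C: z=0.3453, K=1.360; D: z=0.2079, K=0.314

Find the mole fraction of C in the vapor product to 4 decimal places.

Rachford–Rice: g(ψ) = Σ zᵢ(Kᵢ−1)/(1+ψ(Kᵢ−1)) = 0.
g(0) = ΣzᵢKᵢ − 1 = 0.5264 and g(1) = 1 − Σzᵢ/Kᵢ = -0.1178, so a root lies in (0, 1).
Iterate (Newton) starting at ψ = 0.42:
  ψ = 0.4200: g = 0.26723, g' = -0.5173 → ψ = 0.9366
  ψ = 0.9366: g = -0.05219, g' = -0.9350 → ψ = 0.8808
  ψ = 0.8808: g = -0.00385, g' = -0.8045 → ψ = 0.8760
Converged at ψ = 0.8760.
Compositions from xᵢ = zᵢ/(1+ψ(Kᵢ−1)), yᵢ = Kᵢxᵢ:
  A: x = 0.1170, y = 0.2710
  B: x = 0.0995, y = 0.2084
  C: x = 0.2625, y = 0.3570
  D: x = 0.5209, y = 0.1636

y_C = 0.3570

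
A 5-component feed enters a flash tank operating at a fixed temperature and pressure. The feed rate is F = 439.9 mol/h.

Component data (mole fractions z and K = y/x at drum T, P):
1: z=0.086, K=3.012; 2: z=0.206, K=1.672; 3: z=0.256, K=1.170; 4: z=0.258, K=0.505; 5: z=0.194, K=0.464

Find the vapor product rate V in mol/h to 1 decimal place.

V = 121.0 mol/h

Rachford–Rice: g(β) = Σ zᵢ(Kᵢ−1)/(1+β(Kᵢ−1)) = 0.
Feasibility: ΣzᵢKᵢ = 1.123, Σzᵢ/Kᵢ = 1.300 — both > 1, two phases present.
Newton–Raphson from β = 0.5:
  β = 0.500: g = -0.0818, g' = -0.361 → β = 0.273
  β = 0.273: g = 0.0007, g' = -0.379 → β = 0.275
Converged at β = 0.275.
Then V = β·F = 0.2750·439.9 = 121.0 mol/h and L = F − V = 318.9 mol/h.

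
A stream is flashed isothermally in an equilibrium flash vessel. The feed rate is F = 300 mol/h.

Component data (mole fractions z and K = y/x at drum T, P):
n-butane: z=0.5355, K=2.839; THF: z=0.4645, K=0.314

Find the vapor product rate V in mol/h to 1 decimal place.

V = 158.4 mol/h

Binary case is linear: z₁(K₁−1)(1+ψ(K₂−1)) + z₂(K₂−1)(1+ψ(K₁−1)) = 0
⇒ ψ = [z₁(K₁−1)+z₂(K₂−1)] / [−(K₁−1)(K₂−1)] = 0.66614/1.26155 = 0.5280
Then V = ψ·F = 0.5280·300 = 158.4 mol/h and L = F − V = 141.6 mol/h.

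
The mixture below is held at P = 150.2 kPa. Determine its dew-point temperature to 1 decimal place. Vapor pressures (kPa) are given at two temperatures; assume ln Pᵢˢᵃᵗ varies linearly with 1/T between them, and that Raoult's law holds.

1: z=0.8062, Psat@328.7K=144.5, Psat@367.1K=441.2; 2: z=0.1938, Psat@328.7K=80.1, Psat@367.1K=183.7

T = 335.0 K

Dew-point temperature: Σzᵢ·P/Pᵢˢᵃᵗ(T) = 1. Interpolate ln Pᵢˢᵃᵗ = aᵢ + bᵢ/T.
  T = 328.7 K: ΣzᵢP/Pᵢˢᵃᵗ = 1.2014
  T = 367.1 K: ΣzᵢP/Pᵢˢᵃᵗ = 0.4329
  T = 347.9 K: ΣzᵢP/Pᵢˢᵃᵗ = 0.6996
  T = 338.3 K: ΣzᵢP/Pᵢˢᵃᵗ = 0.9092
  T = 333.5 K: ΣzᵢP/Pᵢˢᵃᵗ = 1.0429
  T = 335.9 K: ΣzᵢP/Pᵢˢᵃᵗ = 0.9732
Interpolating between 333.5 K and 335.9 K gives T ≈ 335.0 K.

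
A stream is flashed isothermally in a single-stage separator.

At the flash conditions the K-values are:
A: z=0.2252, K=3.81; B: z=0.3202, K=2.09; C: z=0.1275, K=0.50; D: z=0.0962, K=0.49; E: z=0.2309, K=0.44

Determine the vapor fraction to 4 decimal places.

ψ = 0.7368

Iterate (Newton) starting at ψ = 0.53:
  ψ = 0.5300: g = 0.13758, g' = -0.6922 → ψ = 0.7288
  ψ = 0.7288: g = 0.00531, g' = -0.6585 → ψ = 0.7368
Converged at ψ = 0.7368.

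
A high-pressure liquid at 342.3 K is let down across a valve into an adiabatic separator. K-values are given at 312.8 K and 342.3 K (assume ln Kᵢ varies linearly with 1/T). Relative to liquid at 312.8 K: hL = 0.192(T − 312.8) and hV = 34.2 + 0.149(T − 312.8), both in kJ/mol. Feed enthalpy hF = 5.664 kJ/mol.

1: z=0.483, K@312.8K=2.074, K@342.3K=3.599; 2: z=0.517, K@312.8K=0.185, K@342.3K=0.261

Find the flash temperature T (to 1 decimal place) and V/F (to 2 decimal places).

T = 315.0 K, V/F = 0.15

Adiabatic flash: solve Rachford–Rice at each trial T, then check hF = ψ·hV(T) + (1−ψ)·hL(T).
  T = 312.8 K: K = (2.074, 0.185), RR gives ψ = 0.111, H_out = 3.805 kJ/mol
  T = 342.3 K: K = (3.599, 0.261), RR gives ψ = 0.455, H_out = 20.637 kJ/mol
  T = 327.6 K: K = (2.769, 0.222), RR gives ψ = 0.328, H_out = 13.857 kJ/mol
  T = 320.2 K: K = (2.404, 0.203), RR gives ψ = 0.238, H_out = 9.478 kJ/mol
  T = 316.5 K: K = (2.235, 0.194), RR gives ψ = 0.181, H_out = 6.855 kJ/mol
  T = 314.6 K: K = (2.151, 0.189), RR gives ψ = 0.147, H_out = 5.352 kJ/mol
Linear interpolation between T = 314.6 (H_out = 5.352) and T = 316.5 (H_out = 6.855) on hF = 5.664 gives T ≈ 315.0 K, at which ψ = 0.15.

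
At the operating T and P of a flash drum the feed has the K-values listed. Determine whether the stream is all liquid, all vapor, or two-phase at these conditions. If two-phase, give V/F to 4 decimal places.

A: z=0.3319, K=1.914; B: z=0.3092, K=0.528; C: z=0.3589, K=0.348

all liquid

ΣzᵢKᵢ = 0.9234; Σzᵢ/Kᵢ = 1.7903.
Since ΣzᵢKᵢ < 1 the mixture is below its bubble point — single liquid phase.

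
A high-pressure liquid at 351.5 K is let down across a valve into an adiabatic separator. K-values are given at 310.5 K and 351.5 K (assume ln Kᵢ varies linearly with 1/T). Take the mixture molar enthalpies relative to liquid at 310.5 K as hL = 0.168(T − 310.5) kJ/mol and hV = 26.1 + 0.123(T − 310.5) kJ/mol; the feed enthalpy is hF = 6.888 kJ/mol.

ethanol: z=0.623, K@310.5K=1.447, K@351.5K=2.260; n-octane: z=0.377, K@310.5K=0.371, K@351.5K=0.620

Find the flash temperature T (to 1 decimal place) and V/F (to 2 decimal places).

Adiabatic flash: solve Rachford–Rice at each trial T, then check hF = ψ·hV(T) + (1−ψ)·hL(T).
  T = 310.5 K: K = (1.447, 0.371), RR gives ψ = 0.147, H_out = 3.838 kJ/mol
  T = 351.5 K: K = (2.260, 0.620), RR gives ψ = 1.000, H_out = 31.143 kJ/mol
  T = 331.0 K: K = (1.834, 0.487), RR gives ψ = 0.763, H_out = 22.650 kJ/mol
  T = 320.8 K: K = (1.636, 0.427), RR gives ψ = 0.495, H_out = 14.422 kJ/mol
  T = 315.6 K: K = (1.539, 0.398), RR gives ψ = 0.336, H_out = 9.557 kJ/mol
  T = 313.1 K: K = (1.494, 0.385), RR gives ψ = 0.249, H_out = 6.907 kJ/mol
  T = 311.8 K: K = (1.470, 0.378), RR gives ψ = 0.200, H_out = 5.419 kJ/mol
Linear interpolation between T = 311.8 (H_out = 5.419) and T = 313.1 (H_out = 6.907) on hF = 6.888 gives T ≈ 313.1 K, at which ψ = 0.25.

T = 313.1 K, V/F = 0.25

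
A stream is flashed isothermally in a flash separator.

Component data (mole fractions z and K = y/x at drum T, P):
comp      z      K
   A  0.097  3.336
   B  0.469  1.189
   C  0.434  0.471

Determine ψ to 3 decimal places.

Iterate (Newton) starting at ψ = 0.5:
  ψ = 0.500: g = -0.1266, g' = -0.351 → ψ = 0.139
  ψ = 0.139: g = 0.0095, g' = -0.459 → ψ = 0.160
Converged at ψ = 0.160.

ψ = 0.160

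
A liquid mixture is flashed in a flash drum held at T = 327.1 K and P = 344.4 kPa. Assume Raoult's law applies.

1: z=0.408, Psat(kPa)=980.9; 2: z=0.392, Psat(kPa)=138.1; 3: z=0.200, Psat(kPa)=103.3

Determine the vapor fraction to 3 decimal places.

ψ = 0.323

Raoult's law: Kᵢ = Pᵢˢᵃᵗ/P = Pᵢˢᵃᵗ/344.4.
  K_1 = 980.9/344.4 = 2.84814, K_2 = 138.1/344.4 = 0.40099, K_3 = 103.3/344.4 = 0.29994
Rachford–Rice: g(ψ) = Σ zᵢ(Kᵢ−1)/(1+ψ(Kᵢ−1)) = 0.
Feasibility: ΣzᵢKᵢ = 1.379, Σzᵢ/Kᵢ = 1.788 — both > 1, two phases present.
Newton iteration, ψ⁰ = 0.5:
  ψ = 0.500: g = -0.1587, g' = -0.895 → ψ = 0.323
Converged at ψ = 0.323.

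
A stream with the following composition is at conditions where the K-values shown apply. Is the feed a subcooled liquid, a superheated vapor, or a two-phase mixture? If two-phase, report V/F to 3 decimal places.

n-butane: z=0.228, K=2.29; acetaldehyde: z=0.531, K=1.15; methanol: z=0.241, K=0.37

ΣzᵢKᵢ = 1.222; Σzᵢ/Kᵢ = 1.213.
Both exceed 1, so a two-phase solution exists.
Let ψ = V/F and solve Σ zᵢ(Kᵢ−1)/(1+ψ(Kᵢ−1)) = 0.
Iterate (Newton) starting at ψ = 0.37:
  ψ = 0.370: g = 0.0766, g' = -0.347 → ψ = 0.591
  ψ = 0.591: g = -0.0017, g' = -0.375 → ψ = 0.586
Converged at ψ = 0.586.

two-phase, V/F = 0.586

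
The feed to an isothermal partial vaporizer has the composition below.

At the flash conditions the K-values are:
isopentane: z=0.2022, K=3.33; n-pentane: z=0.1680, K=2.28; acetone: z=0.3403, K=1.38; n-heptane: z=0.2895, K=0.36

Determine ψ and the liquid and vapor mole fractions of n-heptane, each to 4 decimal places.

ψ = 0.7865, x_n-heptane = 0.5829, y_n-heptane = 0.2098

Let ψ = V/F and solve Σ zᵢ(Kᵢ−1)/(1+ψ(Kᵢ−1)) = 0.
g(0) = ΣzᵢKᵢ − 1 = 0.6302 and g(1) = 1 − Σzᵢ/Kᵢ = -0.1852, so a root lies in (0, 1).
Iterate (Newton) starting at ψ = 0.41:
  ψ = 0.4100: g = 0.24267, g' = -0.6602 → ψ = 0.7775
  ψ = 0.7775: g = 0.00635, g' = -0.7071 → ψ = 0.7865
Converged at ψ = 0.7865.
Compositions from xᵢ = zᵢ/(1+ψ(Kᵢ−1)), yᵢ = Kᵢxᵢ:
  isopentane: x = 0.0714, y = 0.2377
  n-pentane: x = 0.0837, y = 0.1909
  acetone: x = 0.2620, y = 0.3616
  n-heptane: x = 0.5829, y = 0.2098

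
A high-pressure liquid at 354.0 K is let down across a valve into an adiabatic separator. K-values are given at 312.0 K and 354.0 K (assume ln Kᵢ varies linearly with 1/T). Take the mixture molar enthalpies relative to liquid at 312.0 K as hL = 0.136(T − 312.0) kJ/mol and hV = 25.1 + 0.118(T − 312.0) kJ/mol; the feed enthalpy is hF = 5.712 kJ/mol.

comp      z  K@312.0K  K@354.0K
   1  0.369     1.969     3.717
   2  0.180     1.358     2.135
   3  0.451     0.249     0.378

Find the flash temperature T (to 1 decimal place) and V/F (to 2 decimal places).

Adiabatic flash: solve Rachford–Rice at each trial T, then check hF = ψ·hV(T) + (1−ψ)·hL(T).
  T = 312.0 K: K = (1.969, 1.358, 0.249), RR gives ψ = 0.136, H_out = 3.420 kJ/mol
  T = 354.0 K: K = (3.717, 2.135, 0.378), RR gives ψ = 0.660, H_out = 21.775 kJ/mol
  T = 333.0 K: K = (2.760, 1.727, 0.311), RR gives ψ = 0.462, H_out = 14.283 kJ/mol
  T = 322.5 K: K = (2.344, 1.538, 0.279), RR gives ψ = 0.329, H_out = 9.623 kJ/mol
  T = 317.2 K: K = (2.150, 1.446, 0.264), RR gives ψ = 0.242, H_out = 6.769 kJ/mol
  T = 314.6 K: K = (2.058, 1.401, 0.256), RR gives ψ = 0.193, H_out = 5.178 kJ/mol
  T = 315.9 K: K = (2.104, 1.423, 0.260), RR gives ψ = 0.218, H_out = 5.992 kJ/mol
  T = 315.2 K: K = (2.079, 1.412, 0.258), RR gives ψ = 0.205, H_out = 5.558 kJ/mol
Linear interpolation between T = 315.2 (H_out = 5.558) and T = 315.9 (H_out = 5.992) on hF = 5.712 gives T ≈ 315.4 K, at which ψ = 0.21.

T = 315.4 K, V/F = 0.21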